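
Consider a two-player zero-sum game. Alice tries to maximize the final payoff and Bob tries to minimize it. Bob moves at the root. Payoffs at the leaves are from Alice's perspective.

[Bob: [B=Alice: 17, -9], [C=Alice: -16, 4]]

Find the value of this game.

4

B (Alice): max(17, -9) = 17
C (Alice): max(-16, 4) = 4
Root (Bob): min(17, 4) = 4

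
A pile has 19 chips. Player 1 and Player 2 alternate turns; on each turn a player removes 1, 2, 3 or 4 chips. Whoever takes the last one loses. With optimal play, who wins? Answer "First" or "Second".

First

Mark each pile size as W (mover wins) or L (mover loses):
i:   0  1  2  3  4  5  6  7  8  9 10 11 12 13 14 15 16 17 18 19
     W  L  W  W  W  W  L  W  W  W  W  L  W  W  W  W  L  W  W  W
Position 19 is W, so the first player wins.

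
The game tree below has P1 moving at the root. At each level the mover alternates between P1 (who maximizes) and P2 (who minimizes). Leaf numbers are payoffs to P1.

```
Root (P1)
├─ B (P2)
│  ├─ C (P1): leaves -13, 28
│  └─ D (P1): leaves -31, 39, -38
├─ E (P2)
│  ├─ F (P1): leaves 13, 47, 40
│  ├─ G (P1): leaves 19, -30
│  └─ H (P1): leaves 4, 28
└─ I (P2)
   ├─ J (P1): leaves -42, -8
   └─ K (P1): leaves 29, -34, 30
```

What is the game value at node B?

C: max(-13, 28) = 28
D: max(-31, 39, -38) = 39
B: min(28, 39) = 28

28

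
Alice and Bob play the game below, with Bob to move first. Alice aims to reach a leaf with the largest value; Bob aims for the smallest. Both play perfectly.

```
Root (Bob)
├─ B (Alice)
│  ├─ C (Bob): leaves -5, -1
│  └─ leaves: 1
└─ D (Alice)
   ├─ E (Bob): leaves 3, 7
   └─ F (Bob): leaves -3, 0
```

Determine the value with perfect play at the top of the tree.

C (Bob): min(-5, -1) = -5
B (Alice): max(-5, 1) = 1
E (Bob): min(3, 7) = 3
F (Bob): min(-3, 0) = -3
D (Alice): max(3, -3) = 3
Root (Bob): min(1, 3) = 1

1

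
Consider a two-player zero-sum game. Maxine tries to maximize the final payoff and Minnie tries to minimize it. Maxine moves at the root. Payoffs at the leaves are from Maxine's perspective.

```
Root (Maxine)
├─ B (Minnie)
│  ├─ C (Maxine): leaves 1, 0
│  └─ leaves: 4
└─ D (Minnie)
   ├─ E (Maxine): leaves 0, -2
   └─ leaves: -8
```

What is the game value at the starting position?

C (Maxine): max(1, 0) = 1
B (Minnie): min(1, 4) = 1
E (Maxine): max(0, -2) = 0
D (Minnie): min(0, -8) = -8
Root (Maxine): max(1, -8) = 1

1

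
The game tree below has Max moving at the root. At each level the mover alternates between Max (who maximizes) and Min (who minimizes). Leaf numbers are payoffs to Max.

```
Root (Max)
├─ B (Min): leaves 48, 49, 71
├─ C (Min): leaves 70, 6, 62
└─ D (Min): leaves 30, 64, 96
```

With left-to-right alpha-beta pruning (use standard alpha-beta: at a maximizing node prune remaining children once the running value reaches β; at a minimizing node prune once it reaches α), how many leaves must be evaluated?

B [α=-∞,β=+∞]: v=48
C [α=48,β=+∞]: v=6 after child 2 ≤ α → α-cutoff, skip 1
D [α=48,β=+∞]: v=30 after child 1 ≤ α → α-cutoff, skip 2
Root [α=-∞,β=+∞]: v=48
Leaves evaluated: 6 of 9.

6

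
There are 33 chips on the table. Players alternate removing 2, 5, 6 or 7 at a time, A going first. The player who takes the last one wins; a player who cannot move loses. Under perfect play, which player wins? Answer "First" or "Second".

Positions where the player to move wins (W) vs loses (L):
i:   0  1  2  3  4  5  6  7  8  9 10 11 12 13 14 15 16 17 18 19 20 21 22 23 24 25 26 27 28 29 30 31 32 33
     L  L  W  W  L  W  W  W  W  W  W  W  L  L  W  W  L  W  W  W  W  W  W  W  L  L  W  W  L  W  W  W  W  W
Position 33 is W, so the first player wins.

First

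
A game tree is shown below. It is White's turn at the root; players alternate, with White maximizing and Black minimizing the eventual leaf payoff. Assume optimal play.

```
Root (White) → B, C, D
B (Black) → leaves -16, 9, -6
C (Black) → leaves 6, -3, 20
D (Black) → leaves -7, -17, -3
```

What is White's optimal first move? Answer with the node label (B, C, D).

C

B (Black): min(-16, 9, -6) = -16
C (Black): min(6, -3, 20) = -3
D (Black): min(-7, -17, -3) = -17
Root (White): max(-16, -3, -17) = -3
White picks the child with the highest value: C (value -3).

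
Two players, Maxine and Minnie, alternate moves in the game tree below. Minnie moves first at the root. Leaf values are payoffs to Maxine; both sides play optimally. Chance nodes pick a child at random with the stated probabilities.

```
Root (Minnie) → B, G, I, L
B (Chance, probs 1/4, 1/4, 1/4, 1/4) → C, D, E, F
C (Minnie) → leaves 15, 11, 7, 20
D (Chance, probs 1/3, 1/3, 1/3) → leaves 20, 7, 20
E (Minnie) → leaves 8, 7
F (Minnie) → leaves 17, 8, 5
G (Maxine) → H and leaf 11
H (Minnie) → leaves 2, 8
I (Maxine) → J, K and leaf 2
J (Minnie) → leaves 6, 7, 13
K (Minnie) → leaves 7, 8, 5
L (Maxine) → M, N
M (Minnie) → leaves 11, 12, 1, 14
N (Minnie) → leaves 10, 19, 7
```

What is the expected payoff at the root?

6

C (Minnie): min(15, 11, 7, 20) = 7
D (Chance): 1/3·20 + 1/3·7 + 1/3·20 = 15.67
E (Minnie): min(8, 7) = 7
F (Minnie): min(17, 8, 5) = 5
B (Chance): 1/4·7 + 1/4·15.67 + 1/4·7 + 1/4·5 = 8.67
H (Minnie): min(2, 8) = 2
G (Maxine): max(2, 11) = 11
J (Minnie): min(6, 7, 13) = 6
K (Minnie): min(7, 8, 5) = 5
I (Maxine): max(6, 5, 2) = 6
M (Minnie): min(11, 12, 1, 14) = 1
N (Minnie): min(10, 19, 7) = 7
L (Maxine): max(1, 7) = 7
Root (Minnie): min(8.67, 11, 6, 7) = 6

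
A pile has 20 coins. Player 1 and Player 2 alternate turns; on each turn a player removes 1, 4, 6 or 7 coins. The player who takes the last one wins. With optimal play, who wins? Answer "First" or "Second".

W/L table (W = player to move can force a win):
i:   0  1  2  3  4  5  6  7  8  9 10 11 12 13 14 15 16 17 18 19 20
     L  W  L  W  W  L  W  W  W  W  L  W  W  L  W  L  W  W  L  W  W
Position 20 is W, so the first player wins.

First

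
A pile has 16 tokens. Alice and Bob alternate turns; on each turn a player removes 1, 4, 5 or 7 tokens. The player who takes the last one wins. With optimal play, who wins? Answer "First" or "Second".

i:   0  1  2  3  4  5  6  7  8  9 10 11 12 13 14 15 16
     L  W  L  W  W  W  W  W  L  W  L  W  W  W  W  W  L
Position 16 is L, so the second player wins.

Second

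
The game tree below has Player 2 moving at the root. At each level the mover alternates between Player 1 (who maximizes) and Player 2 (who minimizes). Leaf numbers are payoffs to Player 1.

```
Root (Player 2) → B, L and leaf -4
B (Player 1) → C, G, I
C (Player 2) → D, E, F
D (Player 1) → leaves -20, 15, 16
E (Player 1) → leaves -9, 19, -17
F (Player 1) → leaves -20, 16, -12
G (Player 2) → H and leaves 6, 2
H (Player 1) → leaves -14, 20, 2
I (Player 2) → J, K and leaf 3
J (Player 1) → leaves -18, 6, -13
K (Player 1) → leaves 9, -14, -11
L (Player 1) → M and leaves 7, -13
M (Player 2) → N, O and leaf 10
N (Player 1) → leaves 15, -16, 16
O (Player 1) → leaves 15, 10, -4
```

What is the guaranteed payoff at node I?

J: max(-18, 6, -13) = 6
K: max(9, -14, -11) = 9
I: min(6, 9, 3) = 3

3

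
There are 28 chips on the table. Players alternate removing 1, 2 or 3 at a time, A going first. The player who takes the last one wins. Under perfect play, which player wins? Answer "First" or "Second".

Second

i:   0  1  2  3  4  5  6  7  8  9 10 11 12 13 14 15 16 17 18 19 20 21 22 23 24 25 26 27 28
     L  W  W  W  L  W  W  W  L  W  W  W  L  W  W  W  L  W  W  W  L  W  W  W  L  W  W  W  L
Position 28 is L, so the second player wins.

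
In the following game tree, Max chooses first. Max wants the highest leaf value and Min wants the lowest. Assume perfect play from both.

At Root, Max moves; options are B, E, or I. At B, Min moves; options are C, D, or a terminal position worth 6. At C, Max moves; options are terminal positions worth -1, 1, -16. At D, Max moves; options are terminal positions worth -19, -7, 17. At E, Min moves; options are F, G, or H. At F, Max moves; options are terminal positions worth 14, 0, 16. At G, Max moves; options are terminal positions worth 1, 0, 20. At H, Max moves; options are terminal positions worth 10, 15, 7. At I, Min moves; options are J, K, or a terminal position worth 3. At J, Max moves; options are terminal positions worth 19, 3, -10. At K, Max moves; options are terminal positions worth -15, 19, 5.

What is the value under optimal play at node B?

C: max(-1, 1, -16) = 1
D: max(-19, -7, 17) = 17
B: min(1, 17, 6) = 1

1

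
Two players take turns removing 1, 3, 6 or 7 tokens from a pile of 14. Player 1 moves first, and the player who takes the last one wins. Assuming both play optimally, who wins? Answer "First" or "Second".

Mark each pile size as W (mover wins) or L (mover loses):
i:   0  1  2  3  4  5  6  7  8  9 10 11 12 13 14
     L  W  L  W  L  W  W  W  W  W  W  W  L  W  L
Position 14 is L, so the second player wins.

Second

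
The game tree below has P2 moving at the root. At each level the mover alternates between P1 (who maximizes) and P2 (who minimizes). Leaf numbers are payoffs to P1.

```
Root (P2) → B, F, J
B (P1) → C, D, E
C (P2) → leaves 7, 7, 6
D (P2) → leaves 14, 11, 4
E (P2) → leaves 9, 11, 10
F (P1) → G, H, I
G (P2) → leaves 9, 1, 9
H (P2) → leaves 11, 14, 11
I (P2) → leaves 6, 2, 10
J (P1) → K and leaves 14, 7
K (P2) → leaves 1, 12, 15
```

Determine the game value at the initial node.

C (P2): min(7, 7, 6) = 6
D (P2): min(14, 11, 4) = 4
E (P2): min(9, 11, 10) = 9
B (P1): max(6, 4, 9) = 9
G (P2): min(9, 1, 9) = 1
H (P2): min(11, 14, 11) = 11
I (P2): min(6, 2, 10) = 2
F (P1): max(1, 11, 2) = 11
K (P2): min(1, 12, 15) = 1
J (P1): max(1, 14, 7) = 14
Root (P2): min(9, 11, 14) = 9

9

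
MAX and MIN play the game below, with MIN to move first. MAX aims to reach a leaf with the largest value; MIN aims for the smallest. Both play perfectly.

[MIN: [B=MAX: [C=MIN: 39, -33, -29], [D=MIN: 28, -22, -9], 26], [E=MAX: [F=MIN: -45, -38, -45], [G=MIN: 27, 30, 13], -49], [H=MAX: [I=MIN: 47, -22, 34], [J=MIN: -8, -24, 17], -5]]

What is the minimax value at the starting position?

-5

C (MIN): min(39, -33, -29) = -33
D (MIN): min(28, -22, -9) = -22
B (MAX): max(-33, -22, 26) = 26
F (MIN): min(-45, -38, -45) = -45
G (MIN): min(27, 30, 13) = 13
E (MAX): max(-45, 13, -49) = 13
I (MIN): min(47, -22, 34) = -22
J (MIN): min(-8, -24, 17) = -24
H (MAX): max(-22, -24, -5) = -5
Root (MIN): min(26, 13, -5) = -5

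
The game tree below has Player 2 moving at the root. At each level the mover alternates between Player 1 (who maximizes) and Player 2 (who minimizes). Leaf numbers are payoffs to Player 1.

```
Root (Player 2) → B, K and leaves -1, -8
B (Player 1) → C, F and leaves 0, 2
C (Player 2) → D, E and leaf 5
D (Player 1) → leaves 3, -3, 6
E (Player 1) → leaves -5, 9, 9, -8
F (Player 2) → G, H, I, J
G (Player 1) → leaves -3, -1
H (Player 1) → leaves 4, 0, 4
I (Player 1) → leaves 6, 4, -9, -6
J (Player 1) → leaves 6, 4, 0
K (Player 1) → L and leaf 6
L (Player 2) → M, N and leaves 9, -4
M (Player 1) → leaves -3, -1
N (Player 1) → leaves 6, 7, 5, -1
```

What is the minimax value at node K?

6

M: max(-3, -1) = -1
N: max(6, 7, 5, -1) = 7
L: min(-1, 7, 9, -4) = -4
K: max(-4, 6) = 6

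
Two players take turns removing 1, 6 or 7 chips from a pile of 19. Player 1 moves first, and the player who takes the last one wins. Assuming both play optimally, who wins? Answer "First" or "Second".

First

Positions where the player to move wins (W) vs loses (L):
i:   0  1  2  3  4  5  6  7  8  9 10 11 12 13 14 15 16 17 18 19
     L  W  L  W  L  W  W  W  W  W  W  W  L  W  L  W  L  W  W  W
Position 19 is W, so the first player wins.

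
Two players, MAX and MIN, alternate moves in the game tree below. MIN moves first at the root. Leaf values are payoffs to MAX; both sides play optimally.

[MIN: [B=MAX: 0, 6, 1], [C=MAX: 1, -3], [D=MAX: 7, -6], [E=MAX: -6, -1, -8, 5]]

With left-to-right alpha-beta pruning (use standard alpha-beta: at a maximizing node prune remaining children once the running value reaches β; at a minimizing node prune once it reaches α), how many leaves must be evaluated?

B [α=-∞,β=+∞]: v=6
C [α=-∞,β=6]: v=1
D [α=-∞,β=1]: v=7 after child 1 ≥ β → β-cutoff, skip 1
E [α=-∞,β=1]: v=5
Root [α=-∞,β=+∞]: v=1
Leaves evaluated: 10 of 11.

10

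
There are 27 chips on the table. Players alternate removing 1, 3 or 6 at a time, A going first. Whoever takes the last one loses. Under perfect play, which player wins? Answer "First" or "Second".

First

Compute winning (W) and losing (L) positions by backward induction:
i:   0  1  2  3  4  5  6  7  8  9 10 11 12 13 14 15 16 17 18 19 20 21 22 23 24 25 26 27
     W  L  W  L  W  L  W  W  W  W  L  W  L  W  L  W  W  W  W  L  W  L  W  L  W  W  W  W
Position 27 is W, so the first player wins.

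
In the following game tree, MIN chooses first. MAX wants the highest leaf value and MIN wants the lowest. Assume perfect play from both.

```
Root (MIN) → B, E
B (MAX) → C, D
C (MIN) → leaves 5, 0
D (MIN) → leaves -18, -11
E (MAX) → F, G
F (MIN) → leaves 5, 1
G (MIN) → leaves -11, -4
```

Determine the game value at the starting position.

0

C (MIN): min(5, 0) = 0
D (MIN): min(-18, -11) = -18
B (MAX): max(0, -18) = 0
F (MIN): min(5, 1) = 1
G (MIN): min(-11, -4) = -11
E (MAX): max(1, -11) = 1
Root (MIN): min(0, 1) = 0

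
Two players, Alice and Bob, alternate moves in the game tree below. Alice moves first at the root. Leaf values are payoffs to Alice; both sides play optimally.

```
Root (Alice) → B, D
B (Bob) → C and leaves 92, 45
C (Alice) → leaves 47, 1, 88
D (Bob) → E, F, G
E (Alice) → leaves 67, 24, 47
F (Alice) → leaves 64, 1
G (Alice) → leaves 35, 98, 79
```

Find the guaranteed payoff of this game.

64

C (Alice): max(47, 1, 88) = 88
B (Bob): min(88, 92, 45) = 45
E (Alice): max(67, 24, 47) = 67
F (Alice): max(64, 1) = 64
G (Alice): max(35, 98, 79) = 98
D (Bob): min(67, 64, 98) = 64
Root (Alice): max(45, 64) = 64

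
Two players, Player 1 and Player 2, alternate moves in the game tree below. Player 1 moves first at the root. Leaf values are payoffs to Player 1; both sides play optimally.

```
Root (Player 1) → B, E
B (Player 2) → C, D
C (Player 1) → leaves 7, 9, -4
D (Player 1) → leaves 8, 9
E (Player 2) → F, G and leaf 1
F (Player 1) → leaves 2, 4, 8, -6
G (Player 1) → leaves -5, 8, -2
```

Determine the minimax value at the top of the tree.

C (Player 1): max(7, 9, -4) = 9
D (Player 1): max(8, 9) = 9
B (Player 2): min(9, 9) = 9
F (Player 1): max(2, 4, 8, -6) = 8
G (Player 1): max(-5, 8, -2) = 8
E (Player 2): min(8, 8, 1) = 1
Root (Player 1): max(9, 1) = 9

9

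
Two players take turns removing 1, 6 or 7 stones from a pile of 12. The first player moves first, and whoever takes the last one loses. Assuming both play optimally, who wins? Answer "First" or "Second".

First

W/L table (W = player to move can force a win):
i:   0  1  2  3  4  5  6  7  8  9 10 11 12
     W  L  W  L  W  L  W  W  W  W  W  W  W
Position 12 is W, so the first player wins.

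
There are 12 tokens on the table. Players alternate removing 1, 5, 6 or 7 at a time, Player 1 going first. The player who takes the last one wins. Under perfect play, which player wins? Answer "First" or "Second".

W/L table (W = player to move can force a win):
i:   0  1  2  3  4  5  6  7  8  9 10 11 12
     L  W  L  W  L  W  W  W  W  W  W  W  L
Position 12 is L, so the second player wins.

Second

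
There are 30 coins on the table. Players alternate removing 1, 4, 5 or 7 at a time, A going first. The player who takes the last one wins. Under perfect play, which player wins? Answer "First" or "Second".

First

Positions where the player to move wins (W) vs loses (L):
i:   0  1  2  3  4  5  6  7  8  9 10 11 12 13 14 15 16 17 18 19 20 21 22 23 24 25 26 27 28 29 30
     L  W  L  W  W  W  W  W  L  W  L  W  W  W  W  W  L  W  L  W  W  W  W  W  L  W  L  W  W  W  W
Position 30 is W, so the first player wins.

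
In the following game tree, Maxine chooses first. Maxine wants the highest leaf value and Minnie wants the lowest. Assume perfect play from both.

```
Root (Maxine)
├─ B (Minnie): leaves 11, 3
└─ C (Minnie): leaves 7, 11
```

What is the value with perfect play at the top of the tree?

7

B (Minnie): min(11, 3) = 3
C (Minnie): min(7, 11) = 7
Root (Maxine): max(3, 7) = 7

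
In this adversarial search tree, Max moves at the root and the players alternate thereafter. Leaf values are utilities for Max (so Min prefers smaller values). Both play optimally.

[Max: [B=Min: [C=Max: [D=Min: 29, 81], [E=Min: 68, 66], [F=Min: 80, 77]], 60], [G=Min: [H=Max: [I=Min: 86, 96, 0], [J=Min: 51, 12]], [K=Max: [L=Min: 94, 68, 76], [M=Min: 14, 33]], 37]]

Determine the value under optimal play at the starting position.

D (Min): min(29, 81) = 29
E (Min): min(68, 66) = 66
F (Min): min(80, 77) = 77
C (Max): max(29, 66, 77) = 77
B (Min): min(77, 60) = 60
I (Min): min(86, 96, 0) = 0
J (Min): min(51, 12) = 12
H (Max): max(0, 12) = 12
L (Min): min(94, 68, 76) = 68
M (Min): min(14, 33) = 14
K (Max): max(68, 14) = 68
G (Min): min(12, 68, 37) = 12
Root (Max): max(60, 12) = 60

60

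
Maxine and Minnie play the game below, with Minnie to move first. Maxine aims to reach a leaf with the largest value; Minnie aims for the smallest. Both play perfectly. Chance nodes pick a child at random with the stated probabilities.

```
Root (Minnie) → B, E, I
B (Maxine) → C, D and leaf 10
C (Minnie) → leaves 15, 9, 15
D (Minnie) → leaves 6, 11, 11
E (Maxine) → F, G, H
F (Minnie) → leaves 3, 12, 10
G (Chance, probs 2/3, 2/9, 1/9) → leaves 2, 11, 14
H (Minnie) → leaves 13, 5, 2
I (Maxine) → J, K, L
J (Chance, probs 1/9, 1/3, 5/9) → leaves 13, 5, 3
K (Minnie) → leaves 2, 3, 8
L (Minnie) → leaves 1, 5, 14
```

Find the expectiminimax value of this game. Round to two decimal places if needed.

4.78

C (Minnie): min(15, 9, 15) = 9
D (Minnie): min(6, 11, 11) = 6
B (Maxine): max(9, 6, 10) = 10
F (Minnie): min(3, 12, 10) = 3
G (Chance): 2/3·2 + 2/9·11 + 1/9·14 = 5.33
H (Minnie): min(13, 5, 2) = 2
E (Maxine): max(3, 5.33, 2) = 5.33
J (Chance): 1/9·13 + 1/3·5 + 5/9·3 = 4.78
K (Minnie): min(2, 3, 8) = 2
L (Minnie): min(1, 5, 14) = 1
I (Maxine): max(4.78, 2, 1) = 4.78
Root (Minnie): min(10, 5.33, 4.78) = 4.78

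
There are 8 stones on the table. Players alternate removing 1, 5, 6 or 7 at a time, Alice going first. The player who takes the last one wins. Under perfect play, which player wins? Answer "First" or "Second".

Positions where the player to move wins (W) vs loses (L):
i:   0  1  2  3  4  5  6  7  8
     L  W  L  W  L  W  W  W  W
Position 8 is W, so the first player wins.

First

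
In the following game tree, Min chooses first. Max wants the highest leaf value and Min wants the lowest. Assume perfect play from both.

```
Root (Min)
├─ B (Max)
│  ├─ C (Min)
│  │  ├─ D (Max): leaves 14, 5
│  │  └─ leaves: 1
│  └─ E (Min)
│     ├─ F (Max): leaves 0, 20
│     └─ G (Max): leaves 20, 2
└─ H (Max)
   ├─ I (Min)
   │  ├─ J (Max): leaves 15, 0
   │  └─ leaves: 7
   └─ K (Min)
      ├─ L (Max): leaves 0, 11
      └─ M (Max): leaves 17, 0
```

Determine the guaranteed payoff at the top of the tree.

11

D (Max): max(14, 5) = 14
C (Min): min(14, 1) = 1
F (Max): max(0, 20) = 20
G (Max): max(20, 2) = 20
E (Min): min(20, 20) = 20
B (Max): max(1, 20) = 20
J (Max): max(15, 0) = 15
I (Min): min(15, 7) = 7
L (Max): max(0, 11) = 11
M (Max): max(17, 0) = 17
K (Min): min(11, 17) = 11
H (Max): max(7, 11) = 11
Root (Min): min(20, 11) = 11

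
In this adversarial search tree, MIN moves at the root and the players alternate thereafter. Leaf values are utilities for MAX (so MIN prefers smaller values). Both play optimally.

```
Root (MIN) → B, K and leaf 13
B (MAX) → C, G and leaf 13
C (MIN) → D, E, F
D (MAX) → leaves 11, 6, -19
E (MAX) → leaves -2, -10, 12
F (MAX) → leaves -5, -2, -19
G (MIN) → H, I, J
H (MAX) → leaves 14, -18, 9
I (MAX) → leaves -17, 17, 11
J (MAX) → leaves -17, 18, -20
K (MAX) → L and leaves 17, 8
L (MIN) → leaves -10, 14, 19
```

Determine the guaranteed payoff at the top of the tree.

D (MAX): max(11, 6, -19) = 11
E (MAX): max(-2, -10, 12) = 12
F (MAX): max(-5, -2, -19) = -2
C (MIN): min(11, 12, -2) = -2
H (MAX): max(14, -18, 9) = 14
I (MAX): max(-17, 17, 11) = 17
J (MAX): max(-17, 18, -20) = 18
G (MIN): min(14, 17, 18) = 14
B (MAX): max(-2, 14, 13) = 14
L (MIN): min(-10, 14, 19) = -10
K (MAX): max(-10, 17, 8) = 17
Root (MIN): min(14, 17, 13) = 13

13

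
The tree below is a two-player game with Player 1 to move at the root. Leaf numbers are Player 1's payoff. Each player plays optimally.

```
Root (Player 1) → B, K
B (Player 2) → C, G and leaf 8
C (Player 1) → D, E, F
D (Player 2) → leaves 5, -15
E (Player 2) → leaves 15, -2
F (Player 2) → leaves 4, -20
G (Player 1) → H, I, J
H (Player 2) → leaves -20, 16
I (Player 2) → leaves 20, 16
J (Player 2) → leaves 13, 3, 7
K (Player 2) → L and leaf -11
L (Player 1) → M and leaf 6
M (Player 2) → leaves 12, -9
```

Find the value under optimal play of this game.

-2

D (Player 2): min(5, -15) = -15
E (Player 2): min(15, -2) = -2
F (Player 2): min(4, -20) = -20
C (Player 1): max(-15, -2, -20) = -2
H (Player 2): min(-20, 16) = -20
I (Player 2): min(20, 16) = 16
J (Player 2): min(13, 3, 7) = 3
G (Player 1): max(-20, 16, 3) = 16
B (Player 2): min(-2, 16, 8) = -2
M (Player 2): min(12, -9) = -9
L (Player 1): max(-9, 6) = 6
K (Player 2): min(6, -11) = -11
Root (Player 1): max(-2, -11) = -2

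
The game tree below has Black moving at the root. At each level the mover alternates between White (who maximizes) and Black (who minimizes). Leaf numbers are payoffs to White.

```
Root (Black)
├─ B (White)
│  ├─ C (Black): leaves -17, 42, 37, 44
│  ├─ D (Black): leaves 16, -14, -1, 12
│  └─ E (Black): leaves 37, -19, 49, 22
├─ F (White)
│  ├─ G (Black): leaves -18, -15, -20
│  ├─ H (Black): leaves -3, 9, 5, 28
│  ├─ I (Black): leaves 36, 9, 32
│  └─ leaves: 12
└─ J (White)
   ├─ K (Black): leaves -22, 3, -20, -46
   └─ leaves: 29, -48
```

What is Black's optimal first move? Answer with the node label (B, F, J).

B

C (Black): min(-17, 42, 37, 44) = -17
D (Black): min(16, -14, -1, 12) = -14
E (Black): min(37, -19, 49, 22) = -19
B (White): max(-17, -14, -19) = -14
G (Black): min(-18, -15, -20) = -20
H (Black): min(-3, 9, 5, 28) = -3
I (Black): min(36, 9, 32) = 9
F (White): max(-20, -3, 9, 12) = 12
K (Black): min(-22, 3, -20, -46) = -46
J (White): max(-46, 29, -48) = 29
Root (Black): min(-14, 12, 29) = -14
Black picks the child with the lowest value: B (value -14).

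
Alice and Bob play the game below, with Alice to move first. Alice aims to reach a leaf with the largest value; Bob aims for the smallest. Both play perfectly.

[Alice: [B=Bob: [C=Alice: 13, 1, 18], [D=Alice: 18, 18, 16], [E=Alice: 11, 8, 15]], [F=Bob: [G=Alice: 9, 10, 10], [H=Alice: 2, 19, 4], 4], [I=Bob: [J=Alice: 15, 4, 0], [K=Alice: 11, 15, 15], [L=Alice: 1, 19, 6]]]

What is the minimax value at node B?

15

C: max(13, 1, 18) = 18
D: max(18, 18, 16) = 18
E: max(11, 8, 15) = 15
B: min(18, 18, 15) = 15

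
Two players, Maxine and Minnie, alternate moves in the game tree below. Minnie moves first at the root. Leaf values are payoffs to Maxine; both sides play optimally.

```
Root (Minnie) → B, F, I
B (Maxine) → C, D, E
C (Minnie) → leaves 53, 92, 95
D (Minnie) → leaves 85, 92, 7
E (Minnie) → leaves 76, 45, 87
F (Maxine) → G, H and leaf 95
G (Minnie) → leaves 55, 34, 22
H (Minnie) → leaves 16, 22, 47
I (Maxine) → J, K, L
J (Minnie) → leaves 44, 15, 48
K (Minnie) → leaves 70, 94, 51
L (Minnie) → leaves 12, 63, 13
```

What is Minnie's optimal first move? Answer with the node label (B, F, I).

I

C (Minnie): min(53, 92, 95) = 53
D (Minnie): min(85, 92, 7) = 7
E (Minnie): min(76, 45, 87) = 45
B (Maxine): max(53, 7, 45) = 53
G (Minnie): min(55, 34, 22) = 22
H (Minnie): min(16, 22, 47) = 16
F (Maxine): max(22, 16, 95) = 95
J (Minnie): min(44, 15, 48) = 15
K (Minnie): min(70, 94, 51) = 51
L (Minnie): min(12, 63, 13) = 12
I (Maxine): max(15, 51, 12) = 51
Root (Minnie): min(53, 95, 51) = 51
Minnie picks the child with the lowest value: I (value 51).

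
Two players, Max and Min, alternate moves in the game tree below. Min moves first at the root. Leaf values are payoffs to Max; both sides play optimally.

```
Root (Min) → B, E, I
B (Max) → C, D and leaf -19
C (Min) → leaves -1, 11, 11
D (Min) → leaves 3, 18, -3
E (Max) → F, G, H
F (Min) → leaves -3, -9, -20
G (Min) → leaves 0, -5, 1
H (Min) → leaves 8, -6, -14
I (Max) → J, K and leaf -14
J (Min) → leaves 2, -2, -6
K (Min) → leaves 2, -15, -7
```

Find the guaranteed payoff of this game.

C (Min): min(-1, 11, 11) = -1
D (Min): min(3, 18, -3) = -3
B (Max): max(-1, -3, -19) = -1
F (Min): min(-3, -9, -20) = -20
G (Min): min(0, -5, 1) = -5
H (Min): min(8, -6, -14) = -14
E (Max): max(-20, -5, -14) = -5
J (Min): min(2, -2, -6) = -6
K (Min): min(2, -15, -7) = -15
I (Max): max(-6, -15, -14) = -6
Root (Min): min(-1, -5, -6) = -6

-6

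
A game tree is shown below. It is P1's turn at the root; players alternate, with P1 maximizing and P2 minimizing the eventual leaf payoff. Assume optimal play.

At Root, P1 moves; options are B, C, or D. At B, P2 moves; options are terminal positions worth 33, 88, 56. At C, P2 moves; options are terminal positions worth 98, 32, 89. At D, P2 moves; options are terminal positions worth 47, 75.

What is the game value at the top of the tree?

B (P2): min(33, 88, 56) = 33
C (P2): min(98, 32, 89) = 32
D (P2): min(47, 75) = 47
Root (P1): max(33, 32, 47) = 47

47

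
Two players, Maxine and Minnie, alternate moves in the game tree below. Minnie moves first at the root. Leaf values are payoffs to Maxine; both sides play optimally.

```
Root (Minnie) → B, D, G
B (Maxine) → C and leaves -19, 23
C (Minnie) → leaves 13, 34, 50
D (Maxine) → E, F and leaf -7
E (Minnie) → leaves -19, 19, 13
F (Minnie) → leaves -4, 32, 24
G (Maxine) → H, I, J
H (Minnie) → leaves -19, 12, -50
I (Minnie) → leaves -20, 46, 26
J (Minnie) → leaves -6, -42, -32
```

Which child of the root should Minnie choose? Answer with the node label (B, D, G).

C (Minnie): min(13, 34, 50) = 13
B (Maxine): max(13, -19, 23) = 23
E (Minnie): min(-19, 19, 13) = -19
F (Minnie): min(-4, 32, 24) = -4
D (Maxine): max(-19, -4, -7) = -4
H (Minnie): min(-19, 12, -50) = -50
I (Minnie): min(-20, 46, 26) = -20
J (Minnie): min(-6, -42, -32) = -42
G (Maxine): max(-50, -20, -42) = -20
Root (Minnie): min(23, -4, -20) = -20
Minnie picks the child with the lowest value: G (value -20).

G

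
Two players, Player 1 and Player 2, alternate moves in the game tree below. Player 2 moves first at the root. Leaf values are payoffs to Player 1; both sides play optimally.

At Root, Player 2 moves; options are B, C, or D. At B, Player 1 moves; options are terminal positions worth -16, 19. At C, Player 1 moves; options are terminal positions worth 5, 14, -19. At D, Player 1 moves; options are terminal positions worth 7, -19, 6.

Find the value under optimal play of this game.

B (Player 1): max(-16, 19) = 19
C (Player 1): max(5, 14, -19) = 14
D (Player 1): max(7, -19, 6) = 7
Root (Player 2): min(19, 14, 7) = 7

7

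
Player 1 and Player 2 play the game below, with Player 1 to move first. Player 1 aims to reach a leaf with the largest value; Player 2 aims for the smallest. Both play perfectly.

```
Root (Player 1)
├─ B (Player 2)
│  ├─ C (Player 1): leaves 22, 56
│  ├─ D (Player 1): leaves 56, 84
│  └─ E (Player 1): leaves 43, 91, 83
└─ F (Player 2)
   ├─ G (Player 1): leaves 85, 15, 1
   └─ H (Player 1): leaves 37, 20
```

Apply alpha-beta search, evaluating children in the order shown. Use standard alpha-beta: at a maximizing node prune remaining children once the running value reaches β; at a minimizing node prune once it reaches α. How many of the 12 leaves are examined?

C [α=-∞,β=+∞]: v=56
D [α=-∞,β=56]: v=56 after child 1 ≥ β → β-cutoff, skip 1
E [α=-∞,β=56]: v=91 after child 2 ≥ β → β-cutoff, skip 1
B [α=-∞,β=+∞]: v=56
G [α=56,β=+∞]: v=85
H [α=56,β=85]: v=37
F [α=56,β=+∞]: v=37
Root [α=-∞,β=+∞]: v=56
Leaves evaluated: 10 of 12.

10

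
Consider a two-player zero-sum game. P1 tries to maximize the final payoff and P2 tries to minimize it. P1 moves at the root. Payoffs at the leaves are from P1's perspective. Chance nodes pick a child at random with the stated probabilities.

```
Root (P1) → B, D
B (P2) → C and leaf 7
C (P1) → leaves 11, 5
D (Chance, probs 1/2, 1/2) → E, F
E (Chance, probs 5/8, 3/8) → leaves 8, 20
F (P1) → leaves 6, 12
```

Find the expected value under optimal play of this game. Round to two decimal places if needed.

C (P1): max(11, 5) = 11
B (P2): min(11, 7) = 7
E (Chance): 5/8·8 + 3/8·20 = 12.5
F (P1): max(6, 12) = 12
D (Chance): 1/2·12.5 + 1/2·12 = 12.25
Root (P1): max(7, 12.25) = 12.25

12.25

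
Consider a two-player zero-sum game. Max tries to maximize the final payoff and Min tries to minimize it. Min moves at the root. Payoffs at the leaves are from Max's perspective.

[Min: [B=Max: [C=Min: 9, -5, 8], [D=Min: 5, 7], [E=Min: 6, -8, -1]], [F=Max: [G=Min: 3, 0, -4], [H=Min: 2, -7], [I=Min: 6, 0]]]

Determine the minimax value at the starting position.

C (Min): min(9, -5, 8) = -5
D (Min): min(5, 7) = 5
E (Min): min(6, -8, -1) = -8
B (Max): max(-5, 5, -8) = 5
G (Min): min(3, 0, -4) = -4
H (Min): min(2, -7) = -7
I (Min): min(6, 0) = 0
F (Max): max(-4, -7, 0) = 0
Root (Min): min(5, 0) = 0

0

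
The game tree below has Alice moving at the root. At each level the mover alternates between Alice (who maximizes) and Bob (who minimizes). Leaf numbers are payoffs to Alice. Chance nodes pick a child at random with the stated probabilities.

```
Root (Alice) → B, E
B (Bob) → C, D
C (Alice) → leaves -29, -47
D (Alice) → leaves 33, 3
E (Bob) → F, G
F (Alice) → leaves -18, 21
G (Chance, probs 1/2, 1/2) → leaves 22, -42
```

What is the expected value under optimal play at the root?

-10

C (Alice): max(-29, -47) = -29
D (Alice): max(33, 3) = 33
B (Bob): min(-29, 33) = -29
F (Alice): max(-18, 21) = 21
G (Chance): 1/2·22 + 1/2·-42 = -10
E (Bob): min(21, -10) = -10
Root (Alice): max(-29, -10) = -10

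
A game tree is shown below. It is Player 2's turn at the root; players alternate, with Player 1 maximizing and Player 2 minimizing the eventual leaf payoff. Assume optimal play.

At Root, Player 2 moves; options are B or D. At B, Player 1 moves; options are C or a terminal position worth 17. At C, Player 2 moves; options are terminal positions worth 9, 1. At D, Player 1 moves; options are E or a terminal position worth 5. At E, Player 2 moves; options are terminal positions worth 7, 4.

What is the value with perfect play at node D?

5

E: min(7, 4) = 4
D: max(4, 5) = 5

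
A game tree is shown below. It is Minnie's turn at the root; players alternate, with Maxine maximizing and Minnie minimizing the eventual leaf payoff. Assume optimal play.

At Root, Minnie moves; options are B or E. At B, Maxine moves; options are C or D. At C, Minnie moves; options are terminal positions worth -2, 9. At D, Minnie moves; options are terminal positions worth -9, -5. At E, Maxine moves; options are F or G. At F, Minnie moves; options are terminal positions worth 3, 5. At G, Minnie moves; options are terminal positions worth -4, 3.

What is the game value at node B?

-2

C: min(-2, 9) = -2
D: min(-9, -5) = -9
B: max(-2, -9) = -2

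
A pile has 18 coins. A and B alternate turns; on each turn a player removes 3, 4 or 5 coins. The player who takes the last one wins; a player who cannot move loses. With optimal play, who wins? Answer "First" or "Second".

Second

W/L table (W = player to move can force a win):
i:   0  1  2  3  4  5  6  7  8  9 10 11 12 13 14 15 16 17 18
     L  L  L  W  W  W  W  W  L  L  L  W  W  W  W  W  L  L  L
Position 18 is L, so the second player wins.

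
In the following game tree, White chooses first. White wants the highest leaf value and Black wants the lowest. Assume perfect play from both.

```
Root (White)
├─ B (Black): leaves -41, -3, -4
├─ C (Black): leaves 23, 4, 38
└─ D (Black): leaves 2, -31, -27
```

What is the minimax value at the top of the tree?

B (Black): min(-41, -3, -4) = -41
C (Black): min(23, 4, 38) = 4
D (Black): min(2, -31, -27) = -31
Root (White): max(-41, 4, -31) = 4

4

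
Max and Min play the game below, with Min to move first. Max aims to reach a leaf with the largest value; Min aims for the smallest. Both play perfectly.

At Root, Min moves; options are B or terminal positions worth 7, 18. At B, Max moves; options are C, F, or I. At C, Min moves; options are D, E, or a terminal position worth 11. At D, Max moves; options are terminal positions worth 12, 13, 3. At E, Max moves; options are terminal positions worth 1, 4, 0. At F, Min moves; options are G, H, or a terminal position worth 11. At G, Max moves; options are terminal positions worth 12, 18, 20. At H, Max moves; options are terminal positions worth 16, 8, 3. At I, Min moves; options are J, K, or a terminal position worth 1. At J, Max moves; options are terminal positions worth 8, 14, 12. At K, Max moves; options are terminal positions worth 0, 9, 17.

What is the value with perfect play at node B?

D: max(12, 13, 3) = 13
E: max(1, 4, 0) = 4
C: min(13, 4, 11) = 4
G: max(12, 18, 20) = 20
H: max(16, 8, 3) = 16
F: min(20, 16, 11) = 11
J: max(8, 14, 12) = 14
K: max(0, 9, 17) = 17
I: min(14, 17, 1) = 1
B: max(4, 11, 1) = 11

11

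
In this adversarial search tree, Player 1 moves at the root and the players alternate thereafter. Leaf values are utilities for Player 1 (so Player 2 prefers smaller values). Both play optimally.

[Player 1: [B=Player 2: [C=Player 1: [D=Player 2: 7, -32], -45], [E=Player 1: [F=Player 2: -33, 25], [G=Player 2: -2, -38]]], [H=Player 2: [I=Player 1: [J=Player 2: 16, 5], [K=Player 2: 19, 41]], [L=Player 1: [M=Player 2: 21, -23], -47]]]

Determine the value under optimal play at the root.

-23

D (Player 2): min(7, -32) = -32
C (Player 1): max(-32, -45) = -32
F (Player 2): min(-33, 25) = -33
G (Player 2): min(-2, -38) = -38
E (Player 1): max(-33, -38) = -33
B (Player 2): min(-32, -33) = -33
J (Player 2): min(16, 5) = 5
K (Player 2): min(19, 41) = 19
I (Player 1): max(5, 19) = 19
M (Player 2): min(21, -23) = -23
L (Player 1): max(-23, -47) = -23
H (Player 2): min(19, -23) = -23
Root (Player 1): max(-33, -23) = -23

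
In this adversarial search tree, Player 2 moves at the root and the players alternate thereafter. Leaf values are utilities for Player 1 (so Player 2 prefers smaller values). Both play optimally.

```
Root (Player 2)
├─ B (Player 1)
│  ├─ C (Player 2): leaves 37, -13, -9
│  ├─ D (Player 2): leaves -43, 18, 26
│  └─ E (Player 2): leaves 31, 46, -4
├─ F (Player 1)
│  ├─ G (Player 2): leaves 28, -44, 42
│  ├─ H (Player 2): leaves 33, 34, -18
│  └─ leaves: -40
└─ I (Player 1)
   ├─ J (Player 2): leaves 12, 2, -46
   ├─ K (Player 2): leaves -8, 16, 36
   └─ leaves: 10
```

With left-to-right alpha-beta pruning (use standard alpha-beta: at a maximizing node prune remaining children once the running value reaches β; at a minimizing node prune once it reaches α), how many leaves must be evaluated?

20

C [α=-∞,β=+∞]: v=-13
D [α=-13,β=+∞]: v=-43 after child 1 ≤ α → α-cutoff, skip 2
E [α=-13,β=+∞]: v=-4
B [α=-∞,β=+∞]: v=-4
G [α=-∞,β=-4]: v=-44
H [α=-44,β=-4]: v=-18
F [α=-∞,β=-4]: v=-18
J [α=-∞,β=-18]: v=-46
K [α=-46,β=-18]: v=-8
I [α=-∞,β=-18]: v=-8 after child 2 ≥ β → β-cutoff, skip 1
Root [α=-∞,β=+∞]: v=-18
Leaves evaluated: 20 of 23.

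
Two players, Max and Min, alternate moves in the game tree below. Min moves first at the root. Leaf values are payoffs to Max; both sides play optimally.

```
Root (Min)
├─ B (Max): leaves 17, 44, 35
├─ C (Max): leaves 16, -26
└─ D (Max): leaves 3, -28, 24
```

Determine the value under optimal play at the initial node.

B (Max): max(17, 44, 35) = 44
C (Max): max(16, -26) = 16
D (Max): max(3, -28, 24) = 24
Root (Min): min(44, 16, 24) = 16

16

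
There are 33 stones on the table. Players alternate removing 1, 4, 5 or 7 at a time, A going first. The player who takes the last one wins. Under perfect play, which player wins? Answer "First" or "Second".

First

Compute winning (W) and losing (L) positions by backward induction:
i:   0  1  2  3  4  5  6  7  8  9 10 11 12 13 14 15 16 17 18 19 20 21 22 23 24 25 26 27 28 29 30 31 32 33
     L  W  L  W  W  W  W  W  L  W  L  W  W  W  W  W  L  W  L  W  W  W  W  W  L  W  L  W  W  W  W  W  L  W
Position 33 is W, so the first player wins.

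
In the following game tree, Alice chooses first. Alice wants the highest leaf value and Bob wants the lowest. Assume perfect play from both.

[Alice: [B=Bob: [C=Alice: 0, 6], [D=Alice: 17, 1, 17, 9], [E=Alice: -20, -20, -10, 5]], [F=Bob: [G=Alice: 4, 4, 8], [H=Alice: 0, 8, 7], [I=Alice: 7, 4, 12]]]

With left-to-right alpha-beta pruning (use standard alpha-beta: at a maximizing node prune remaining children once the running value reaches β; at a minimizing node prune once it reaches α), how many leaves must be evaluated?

15

C [α=-∞,β=+∞]: v=6
D [α=-∞,β=6]: v=17 after child 1 ≥ β → β-cutoff, skip 3
E [α=-∞,β=6]: v=5
B [α=-∞,β=+∞]: v=5
G [α=5,β=+∞]: v=8
H [α=5,β=8]: v=8 after child 2 ≥ β → β-cutoff, skip 1
I [α=5,β=8]: v=12
F [α=5,β=+∞]: v=8
Root [α=-∞,β=+∞]: v=8
Leaves evaluated: 15 of 19.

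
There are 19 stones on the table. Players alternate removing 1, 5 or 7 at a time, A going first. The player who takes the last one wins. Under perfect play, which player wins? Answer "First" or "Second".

First

Mark each pile size as W (mover wins) or L (mover loses):
i:   0  1  2  3  4  5  6  7  8  9 10 11 12 13 14 15 16 17 18 19
     L  W  L  W  L  W  L  W  L  W  L  W  L  W  L  W  L  W  L  W
Position 19 is W, so the first player wins.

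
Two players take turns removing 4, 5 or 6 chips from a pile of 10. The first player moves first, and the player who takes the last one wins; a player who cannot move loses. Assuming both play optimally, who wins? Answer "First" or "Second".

Second

W/L table (W = player to move can force a win):
i:   0  1  2  3  4  5  6  7  8  9 10
     L  L  L  L  W  W  W  W  W  W  L
Position 10 is L, so the second player wins.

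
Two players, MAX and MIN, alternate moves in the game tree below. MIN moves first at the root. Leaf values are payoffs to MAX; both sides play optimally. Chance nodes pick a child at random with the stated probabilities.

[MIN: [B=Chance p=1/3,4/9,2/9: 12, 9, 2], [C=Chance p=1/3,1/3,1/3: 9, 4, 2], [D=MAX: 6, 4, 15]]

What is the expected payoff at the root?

B (Chance): 1/3·12 + 4/9·9 + 2/9·2 = 8.44
C (Chance): 1/3·9 + 1/3·4 + 1/3·2 = 5
D (MAX): max(6, 4, 15) = 15
Root (MIN): min(8.44, 5, 15) = 5

5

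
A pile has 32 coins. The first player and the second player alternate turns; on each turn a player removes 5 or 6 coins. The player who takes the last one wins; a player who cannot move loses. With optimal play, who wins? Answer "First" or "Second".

First

i:   0  1  2  3  4  5  6  7  8  9 10 11 12 13 14 15 16 17 18 19 20 21 22 23 24 25 26 27 28 29 30 31 32
     L  L  L  L  L  W  W  W  W  W  W  L  L  L  L  L  W  W  W  W  W  W  L  L  L  L  L  W  W  W  W  W  W
Position 32 is W, so the first player wins.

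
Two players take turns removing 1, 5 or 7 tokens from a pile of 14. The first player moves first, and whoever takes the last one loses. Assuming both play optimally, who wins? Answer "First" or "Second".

Mark each pile size as W (mover wins) or L (mover loses):
i:   0  1  2  3  4  5  6  7  8  9 10 11 12 13 14
     W  L  W  L  W  L  W  L  W  L  W  L  W  L  W
Position 14 is W, so the first player wins.

First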